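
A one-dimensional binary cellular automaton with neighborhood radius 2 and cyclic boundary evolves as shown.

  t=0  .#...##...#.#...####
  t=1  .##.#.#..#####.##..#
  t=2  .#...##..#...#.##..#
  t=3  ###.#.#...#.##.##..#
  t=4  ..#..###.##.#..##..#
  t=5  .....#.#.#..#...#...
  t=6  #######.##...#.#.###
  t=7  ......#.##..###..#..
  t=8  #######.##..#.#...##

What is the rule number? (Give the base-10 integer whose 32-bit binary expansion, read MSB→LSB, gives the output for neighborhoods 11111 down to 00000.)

819008943

  nb #####: next=.  (t=1,i=11, bit31=0)
  nb ####.: next=.  (t=0,i=18, bit30=0)
  nb ###.#: next=#  (t=0,i=19, bit29=1)
  nb ###..: next=#  (t=7,i=14, bit28=1)
  nb ##.##: next=.  (t=1,i=14, bit27=0)
  nb ##.#.: next=.  (t=0,i=0, bit26=0)
  nb ##..#: next=.  (t=1,i=17, bit25=0)
  nb ##...: next=.  (t=0,i=7, bit24=0)
  nb #.###: next=#  (t=6,i=17, bit23=1)
  nb #.##.: next=#  (t=1,i=1, bit22=1)
  nb #.#.#: next=.  (t=1,i=4, bit21=0)
  nb #.#..: next=#  (t=0,i=1, bit20=1)
  nb #..##: next=.  (t=1,i=8, bit19=0)
  nb #..#.: next=.  (t=1,i=18, bit18=0)
  nb #...#: next=.  (t=0,i=3, bit17=0)
  nb #....: next=#  (t=5,i=18, bit16=1)
  nb .####: next=.  (t=0,i=17, bit15=0)
  nb .###.: next=.  (t=4,i=6, bit14=0)
  nb .##.#: next=.  (t=1,i=2, bit13=0)
  nb .##..: next=#  (t=0,i=6, bit12=1)
  nb .#.##: next=.  (t=1,i=0, bit11=0)
  nb .#.#.: next=#  (t=0,i=11, bit10=1)
  nb .#..#: next=.  (t=1,i=7, bit9=0)
  nb .#...: next=#  (t=0,i=2, bit8=1)
  nb ..###: next=#  (t=0,i=16, bit7=1)
  nb ..##.: next=.  (t=0,i=5, bit6=0)
  nb ..#.#: next=#  (t=0,i=10, bit5=1)
  nb ..#..: next=.  (t=2,i=9, bit4=0)
  nb ...##: next=#  (t=0,i=4, bit3=1)
  nb ...#.: next=#  (t=0,i=9, bit2=1)
  nb ....#: next=#  (t=5,i=3, bit1=1)
  nb .....: next=#  (t=5,i=0, bit0=1)
  bits 00110000110100010001010110101111 = 819008943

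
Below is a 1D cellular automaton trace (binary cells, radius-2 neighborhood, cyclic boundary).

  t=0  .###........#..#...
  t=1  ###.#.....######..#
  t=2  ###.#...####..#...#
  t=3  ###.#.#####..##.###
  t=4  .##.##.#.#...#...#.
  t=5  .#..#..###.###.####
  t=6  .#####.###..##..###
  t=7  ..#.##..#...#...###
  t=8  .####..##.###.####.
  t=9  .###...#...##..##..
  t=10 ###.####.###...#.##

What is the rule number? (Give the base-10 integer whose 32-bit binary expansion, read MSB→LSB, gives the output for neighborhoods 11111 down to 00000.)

  ##### -> .   bit 31 = 0  t=1,i=12
  ####. -> #   bit 30 = 1  t=1,i=1
  ###.# -> #   bit 29 = 1  t=1,i=2
  ###.. -> .   bit 28 = 0  t=0,i=3
  ##.## -> .   bit 27 = 0  t=3,i=15
  ##.#. -> .   bit 26 = 0  t=1,i=3
  ##..# -> .   bit 25 = 0  t=1,i=16
  ##... -> #   bit 24 = 1  t=0,i=4
  #.### -> .   bit 23 = 0  t=3,i=6
  #.##. -> #   bit 22 = 1  t=4,i=4
  #.#.# -> #   bit 21 = 1  t=3,i=4
  #.#.. -> #   bit 20 = 1  t=1,i=4
  #..## -> .   bit 19 = 0  t=1,i=17
  #..#. -> #   bit 18 = 1  t=0,i=14
  #...# -> #   bit 17 = 1  t=2,i=6
  #.... -> .   bit 16 = 0  t=0,i=5
  .#### -> #   bit 15 = 1  t=1,i=0
  .###. -> #   bit 14 = 1  t=0,i=2
  .##.# -> .   bit 13 = 0  t=3,i=14
  .##.. -> .   bit 12 = 0  t=6,i=13
  .#.## -> #   bit 11 = 1  t=3,i=5
  .#.#. -> #   bit 10 = 1  t=4,i=8
  .#..# -> #   bit 9 = 1  t=0,i=13
  .#... -> .   bit 8 = 0  t=0,i=16
  ..### -> #   bit 7 = 1  t=0,i=1
  ..##. -> #   bit 6 = 1  t=3,i=13
  ..#.# -> #   bit 5 = 1  t=7,i=2
  ..#.. -> #   bit 4 = 1  t=0,i=12
  ...## -> #   bit 3 = 1  t=0,i=0
  ...#. -> #   bit 2 = 1  t=0,i=11
  ....# -> #   bit 1 = 1  t=0,i=10
  ..... -> .   bit 0 = 0  t=0,i=6
  bits 01100001011101101100111011111110 = 1635176190

1635176190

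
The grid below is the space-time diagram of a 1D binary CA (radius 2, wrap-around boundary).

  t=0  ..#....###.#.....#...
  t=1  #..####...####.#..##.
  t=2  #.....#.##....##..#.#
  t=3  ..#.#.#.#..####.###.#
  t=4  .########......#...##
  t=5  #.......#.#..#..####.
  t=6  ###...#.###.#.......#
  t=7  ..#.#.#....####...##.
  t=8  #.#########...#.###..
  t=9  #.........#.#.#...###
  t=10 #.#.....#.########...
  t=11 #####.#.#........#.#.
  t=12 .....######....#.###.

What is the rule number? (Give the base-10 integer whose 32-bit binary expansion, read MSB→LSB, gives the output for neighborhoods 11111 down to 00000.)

511116650

  [31] ##### => .  t=4,i=3
  [30] ####. => .  t=1,i=5
  [29] ###.# => .  t=0,i=9
  [28] ###.. => #  t=1,i=6
  [27] ##.## => #  t=3,i=15
  [26] ##.#. => #  t=0,i=10
  [25] ##..# => #  t=2,i=16
  [24] ##... => .  t=1,i=7
  [23] #.### => .  t=3,i=16
  [22] #.##. => #  t=2,i=8
  [21] #.#.# => #  t=3,i=4
  [20] #.#.. => #  t=0,i=11
  [19] #..## => .  t=1,i=2
  [18] #..#. => #  t=2,i=17
  [17] #...# => #  t=1,i=8
  [16] #.... => #  t=0,i=4
  [15] .#### => .  t=1,i=4
  [14] .###. => .  t=0,i=8
  [13] .##.# => .  t=1,i=19
  [12] .##.. => .  t=2,i=0
  [11] .#.## => .  t=2,i=7
  [10] .#.#. => #  t=3,i=3
  [9] .#..# => .  t=1,i=1
  [8] .#... => #  t=0,i=3
  [7] ..### => .  t=0,i=7
  [6] ..##. => #  t=1,i=18
  [5] ..#.# => #  t=2,i=6
  [4] ..#.. => .  t=0,i=2
  [3] ...## => #  t=0,i=6
  [2] ...#. => .  t=0,i=1
  [1] ....# => #  t=0,i=0
  [0] ..... => .  t=0,i=14
  bits 00011110011101110000010101101010 = 511116650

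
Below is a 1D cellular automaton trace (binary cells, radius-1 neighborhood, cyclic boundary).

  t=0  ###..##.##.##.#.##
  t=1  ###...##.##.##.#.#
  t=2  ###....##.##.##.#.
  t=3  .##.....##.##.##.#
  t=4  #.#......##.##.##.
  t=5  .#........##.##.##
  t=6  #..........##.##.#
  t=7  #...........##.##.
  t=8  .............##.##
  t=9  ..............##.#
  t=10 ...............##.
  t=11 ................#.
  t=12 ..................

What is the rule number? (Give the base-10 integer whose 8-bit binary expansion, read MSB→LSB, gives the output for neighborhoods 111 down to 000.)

224

  ### -> #   bit 7 = 1  t=0,i=0
  ##. -> #   bit 6 = 1  t=0,i=2
  #.# -> #   bit 5 = 1  t=0,i=7
  #.. -> .   bit 4 = 0  t=0,i=3
  .## -> .   bit 3 = 0  t=0,i=5
  .#. -> .   bit 2 = 0  t=0,i=14
  ..# -> .   bit 1 = 0  t=0,i=4
  ... -> .   bit 0 = 0  t=1,i=4
  bits 11100000 = 224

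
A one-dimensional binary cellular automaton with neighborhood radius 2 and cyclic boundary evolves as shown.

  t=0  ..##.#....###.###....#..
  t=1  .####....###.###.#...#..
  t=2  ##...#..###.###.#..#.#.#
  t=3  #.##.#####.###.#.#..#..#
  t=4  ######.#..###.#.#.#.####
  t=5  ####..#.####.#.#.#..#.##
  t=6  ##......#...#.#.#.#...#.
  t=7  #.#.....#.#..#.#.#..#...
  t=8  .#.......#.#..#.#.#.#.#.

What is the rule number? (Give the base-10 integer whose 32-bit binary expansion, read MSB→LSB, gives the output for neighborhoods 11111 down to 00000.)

  nb #####: next=#  (t=3,i=7, bit31=1)
  nb ####.: next=.  (t=1,i=3, bit30=0)
  nb ###.#: next=.  (t=0,i=12, bit29=0)
  nb ###..: next=.  (t=0,i=16, bit28=0)
  nb ##.##: next=#  (t=0,i=13, bit27=1)
  nb ##.#.: next=#  (t=0,i=4, bit26=1)
  nb ##..#: next=.  (t=5,i=4, bit25=0)
  nb ##...: next=#  (t=0,i=17, bit24=1)
  nb #.###: next=#  (t=0,i=14, bit23=1)
  nb #.##.: next=#  (t=3,i=2, bit22=1)
  nb #.#.#: next=.  (t=2,i=21, bit21=0)
  nb #.#..: next=.  (t=0,i=5, bit20=0)
  nb #..##: next=#  (t=2,i=7, bit19=1)
  nb #..#.: next=.  (t=2,i=18, bit18=0)
  nb #...#: next=#  (t=1,i=19, bit17=1)
  nb #....: next=.  (t=0,i=7, bit16=0)
  nb .####: next=.  (t=1,i=2, bit15=0)
  nb .###.: next=#  (t=0,i=11, bit14=1)
  nb .##.#: next=#  (t=0,i=3, bit13=1)
  nb .##..: next=.  (t=6,i=1, bit12=0)
  nb .#.##: next=.  (t=2,i=22, bit11=0)
  nb .#.#.: next=#  (t=2,i=20, bit10=1)
  nb .#..#: next=#  (t=2,i=6, bit9=1)
  nb .#...: next=.  (t=0,i=6, bit8=0)
  nb ..###: next=#  (t=0,i=10, bit7=1)
  nb ..##.: next=#  (t=0,i=2, bit6=1)
  nb ..#.#: next=.  (t=2,i=19, bit5=0)
  nb ..#..: next=#  (t=0,i=21, bit4=1)
  nb ...##: next=#  (t=0,i=1, bit3=1)
  nb ...#.: next=.  (t=0,i=20, bit2=0)
  nb ....#: next=.  (t=0,i=0, bit1=0)
  nb .....: next=.  (t=6,i=4, bit0=0)
  bits 10001101110010100110011011011000 = 2378852056

2378852056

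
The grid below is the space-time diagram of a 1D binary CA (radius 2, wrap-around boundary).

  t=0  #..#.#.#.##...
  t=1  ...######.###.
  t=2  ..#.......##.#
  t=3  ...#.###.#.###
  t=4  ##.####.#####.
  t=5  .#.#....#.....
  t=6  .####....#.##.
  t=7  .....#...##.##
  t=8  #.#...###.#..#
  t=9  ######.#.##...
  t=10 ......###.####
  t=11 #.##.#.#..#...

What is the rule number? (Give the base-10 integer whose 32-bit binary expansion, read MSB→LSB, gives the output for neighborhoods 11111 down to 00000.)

129137961

  #####|.  b31=0 t=1,i=5
  ####.|.  b30=0 t=1,i=7
  ###.#|.  b29=0 t=1,i=8
  ###..|.  b28=0 t=1,i=12
  ##.##|.  b27=0 t=1,i=9
  ##.#.|#  b26=1 t=2,i=12
  ##..#|#  b25=1 t=6,i=13
  ##...|#  b24=1 t=0,i=11
  #.###|#  b23=1 t=1,i=10
  #.##.|.  b22=0 t=0,i=9
  #.#.#|#  b21=1 t=0,i=5
  #.#..|#  b20=1 t=2,i=13
  #..##|.  b19=0 t=6,i=0
  #..#.|.  b18=0 t=0,i=2
  #...#|#  b17=1 t=0,i=12
  #....|.  b16=0 t=1,i=0
  .####|.  b15=0 t=1,i=4
  .###.|#  b14=1 t=1,i=11
  .##.#|#  b13=1 t=2,i=11
  .##..|#  b12=1 t=0,i=10
  .#.##|#  b11=1 t=0,i=8
  .#.#.|#  b10=1 t=0,i=4
  .#..#|.  b9=0 t=0,i=1
  .#...|#  b8=1 t=2,i=3
  ..###|.  b7=0 t=1,i=3
  ..##.|.  b6=0 t=2,i=10
  ..#.#|#  b5=1 t=0,i=3
  ..#..|.  b4=0 t=0,i=0
  ...##|#  b3=1 t=1,i=2
  ...#.|.  b2=0 t=0,i=13
  ....#|.  b1=0 t=1,i=1
  .....|#  b0=1 t=2,i=5
  bits 00000111101100100111110100101001 = 129137961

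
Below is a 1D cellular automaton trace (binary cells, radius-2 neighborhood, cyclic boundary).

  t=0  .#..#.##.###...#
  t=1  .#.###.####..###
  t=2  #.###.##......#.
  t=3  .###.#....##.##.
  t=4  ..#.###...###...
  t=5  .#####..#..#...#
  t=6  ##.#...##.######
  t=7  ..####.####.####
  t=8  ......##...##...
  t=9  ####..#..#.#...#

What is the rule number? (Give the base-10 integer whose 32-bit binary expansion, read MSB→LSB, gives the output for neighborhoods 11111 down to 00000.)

2358667637

  ##### -> #   bit 31 = 1  t=5,i=3
  ####. -> .   bit 30 = 0  t=1,i=9
  ###.# -> .   bit 29 = 0  t=1,i=5
  ###.. -> .   bit 28 = 0  t=0,i=11
  ##.## -> #   bit 27 = 1  t=0,i=8
  ##.#. -> #   bit 26 = 1  t=1,i=0
  ##..# -> .   bit 25 = 0  t=1,i=11
  ##... -> .   bit 24 = 0  t=0,i=12
  #.### -> #   bit 23 = 1  t=0,i=9
  #.##. -> .   bit 22 = 0  t=0,i=6
  #.#.# -> .   bit 21 = 0  t=1,i=1
  #.#.. -> #   bit 20 = 1  t=0,i=1
  #..## -> .   bit 19 = 0  t=1,i=12
  #..#. -> #   bit 18 = 1  t=0,i=3
  #...# -> #   bit 17 = 1  t=0,i=13
  #.... -> .   bit 16 = 0  t=2,i=9
  .#### -> .   bit 15 = 0  t=1,i=8
  .###. -> #   bit 14 = 1  t=0,i=10
  .##.# -> #   bit 13 = 1  t=0,i=7
  .##.. -> .   bit 12 = 0  t=2,i=7
  .#.## -> #   bit 11 = 1  t=0,i=5
  .#.#. -> .   bit 10 = 0  t=0,i=0
  .#..# -> .   bit 9 = 0  t=0,i=2
  .#... -> #   bit 8 = 1  t=3,i=6
  ..### -> .   bit 7 = 0  t=1,i=13
  ..##. -> #   bit 6 = 1  t=3,i=10
  ..#.# -> #   bit 5 = 1  t=0,i=4
  ..#.. -> #   bit 4 = 1  t=5,i=8
  ...## -> .   bit 3 = 0  t=3,i=9
  ...#. -> #   bit 2 = 1  t=0,i=14
  ....# -> .   bit 1 = 0  t=2,i=12
  ..... -> #   bit 0 = 1  t=2,i=10
  bits 10001100100101100110100101110101 = 2358667637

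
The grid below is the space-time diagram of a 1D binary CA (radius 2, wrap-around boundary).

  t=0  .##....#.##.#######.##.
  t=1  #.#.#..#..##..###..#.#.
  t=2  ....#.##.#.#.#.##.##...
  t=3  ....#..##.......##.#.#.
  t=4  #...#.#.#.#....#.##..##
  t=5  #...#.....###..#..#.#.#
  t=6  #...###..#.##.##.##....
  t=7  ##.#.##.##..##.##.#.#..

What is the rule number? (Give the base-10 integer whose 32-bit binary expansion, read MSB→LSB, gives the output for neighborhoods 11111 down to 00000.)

2619175224

  ##### -> #   bit 31 = 1  t=0,i=14
  ####. -> .   bit 30 = 0  t=0,i=17
  ###.# -> .   bit 29 = 0  t=0,i=18
  ###.. -> #   bit 28 = 1  t=1,i=16
  ##.## -> #   bit 27 = 1  t=0,i=11
  ##.#. -> #   bit 26 = 1  t=2,i=8
  ##..# -> .   bit 25 = 0  t=0,i=22
  ##... -> .   bit 24 = 0  t=0,i=3
  #.### -> .   bit 23 = 0  t=0,i=12
  #.##. -> .   bit 22 = 0  t=0,i=9
  #.#.# -> .   bit 21 = 0  t=1,i=0
  #.#.. -> #   bit 20 = 1  t=1,i=4
  #..## -> #   bit 19 = 1  t=0,i=0
  #..#. -> #   bit 18 = 1  t=1,i=6
  #...# -> .   bit 17 = 0  t=4,i=2
  #.... -> #   bit 16 = 1  t=0,i=4
  .#### -> .   bit 15 = 0  t=0,i=13
  .###. -> #   bit 14 = 1  t=1,i=15
  .##.# -> #   bit 13 = 1  t=0,i=10
  .##.. -> #   bit 12 = 1  t=0,i=2
  .#.## -> .   bit 11 = 0  t=0,i=8
  .#.#. -> .   bit 10 = 0  t=1,i=1
  .#..# -> .   bit 9 = 0  t=1,i=5
  .#... -> #   bit 8 = 1  t=3,i=22
  ..### -> .   bit 7 = 0  t=1,i=14
  ..##. -> .   bit 6 = 0  t=0,i=1
  ..#.# -> #   bit 5 = 1  t=0,i=7
  ..#.. -> #   bit 4 = 1  t=1,i=7
  ...## -> #   bit 3 = 1  t=3,i=15
  ...#. -> .   bit 2 = 0  t=0,i=6
  ....# -> .   bit 1 = 0  t=0,i=5
  ..... -> .   bit 0 = 0  t=2,i=0
  bits 10011100000111010111000100111000 = 2619175224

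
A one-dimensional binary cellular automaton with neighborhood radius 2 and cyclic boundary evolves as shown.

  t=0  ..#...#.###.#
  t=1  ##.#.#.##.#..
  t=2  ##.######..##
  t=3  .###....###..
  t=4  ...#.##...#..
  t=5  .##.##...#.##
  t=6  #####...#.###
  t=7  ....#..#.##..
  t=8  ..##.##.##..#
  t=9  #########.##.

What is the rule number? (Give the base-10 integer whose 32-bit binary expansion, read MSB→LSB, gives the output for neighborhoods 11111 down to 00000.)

  ##### -> .   bit 31 = 0  t=2,i=5
  ####. -> .   bit 30 = 0  t=2,i=0
  ###.# -> #   bit 29 = 1  t=0,i=10
  ###.. -> #   bit 28 = 1  t=2,i=8
  ##.## -> #   bit 27 = 1  t=2,i=2
  ##.#. -> .   bit 26 = 0  t=0,i=11
  ##..# -> #   bit 25 = 1  t=2,i=9
  ##... -> .   bit 24 = 0  t=3,i=4
  #.### -> #   bit 23 = 1  t=0,i=8
  #.##. -> #   bit 22 = 1  t=1,i=7
  #.#.# -> #   bit 21 = 1  t=1,i=3
  #.#.. -> .   bit 20 = 0  t=0,i=12
  #..## -> #   bit 19 = 1  t=1,i=12
  #..#. -> #   bit 18 = 1  t=0,i=1
  #...# -> .   bit 17 = 0  t=0,i=4
  #.... -> #   bit 16 = 1  t=3,i=5
  .#### -> .   bit 15 = 0  t=2,i=4
  .###. -> .   bit 14 = 0  t=0,i=9
  .##.# -> #   bit 13 = 1  t=1,i=1
  .##.. -> .   bit 12 = 0  t=4,i=6
  .#.## -> #   bit 11 = 1  t=0,i=7
  .#.#. -> #   bit 10 = 1  t=1,i=4
  .#..# -> #   bit 9 = 1  t=0,i=0
  .#... -> #   bit 8 = 1  t=0,i=3
  ..### -> .   bit 7 = 0  t=2,i=11
  ..##. -> #   bit 6 = 1  t=1,i=0
  ..#.# -> .   bit 5 = 0  t=0,i=6
  ..#.. -> .   bit 4 = 0  t=0,i=2
  ...## -> .   bit 3 = 0  t=3,i=0
  ...#. -> #   bit 2 = 1  t=0,i=5
  ....# -> #   bit 1 = 1  t=3,i=6
  ..... -> .   bit 0 = 0  t=4,i=0
  bits 00111010111011010010111101000110 = 988622662

988622662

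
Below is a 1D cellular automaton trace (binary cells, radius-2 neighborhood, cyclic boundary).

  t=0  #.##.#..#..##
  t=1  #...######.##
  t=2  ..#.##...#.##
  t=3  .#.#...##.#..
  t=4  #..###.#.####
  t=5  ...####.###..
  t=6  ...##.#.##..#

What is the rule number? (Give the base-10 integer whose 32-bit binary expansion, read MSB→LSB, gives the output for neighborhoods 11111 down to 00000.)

  nb #####: next=.  (t=1,i=6, bit31=0)
  nb ####.: next=.  (t=1,i=8, bit30=0)
  nb ###.#: next=#  (t=0,i=0, bit29=1)
  nb ###..: next=.  (t=1,i=0, bit28=0)
  nb ##.##: next=.  (t=0,i=1, bit27=0)
  nb ##.#.: next=#  (t=0,i=4, bit26=1)
  nb ##..#: next=.  (t=2,i=0, bit25=0)
  nb ##...: next=.  (t=1,i=1, bit24=0)
  nb #.###: next=#  (t=1,i=11, bit23=1)
  nb #.##.: next=.  (t=0,i=2, bit22=0)
  nb #.#.#: next=.  (t=4,i=7, bit21=0)
  nb #.#..: next=#  (t=0,i=5, bit20=1)
  nb #..##: next=.  (t=0,i=10, bit19=0)
  nb #..#.: next=#  (t=0,i=7, bit18=1)
  nb #...#: next=#  (t=1,i=2, bit17=1)
  nb #....: next=#  (t=5,i=12, bit16=1)
  nb .####: next=#  (t=1,i=5, bit15=1)
  nb .###.: next=#  (t=0,i=12, bit14=1)
  nb .##.#: next=.  (t=0,i=3, bit13=0)
  nb .##..: next=.  (t=2,i=5, bit12=0)
  nb .#.##: next=#  (t=2,i=3, bit11=1)
  nb .#.#.: next=.  (t=3,i=2, bit10=0)
  nb .#..#: next=#  (t=0,i=6, bit9=1)
  nb .#...: next=#  (t=3,i=4, bit8=1)
  nb ..###: next=#  (t=0,i=11, bit7=1)
  nb ..##.: next=#  (t=3,i=7, bit6=1)
  nb ..#.#: next=.  (t=2,i=2, bit5=0)
  nb ..#..: next=#  (t=0,i=8, bit4=1)
  nb ...##: next=.  (t=1,i=3, bit3=0)
  nb ...#.: next=#  (t=2,i=8, bit2=1)
  nb ....#: next=.  (t=5,i=1, bit1=0)
  nb .....: next=.  (t=5,i=0, bit0=0)
  bits 00100100100101111100101111010100 = 613927892

613927892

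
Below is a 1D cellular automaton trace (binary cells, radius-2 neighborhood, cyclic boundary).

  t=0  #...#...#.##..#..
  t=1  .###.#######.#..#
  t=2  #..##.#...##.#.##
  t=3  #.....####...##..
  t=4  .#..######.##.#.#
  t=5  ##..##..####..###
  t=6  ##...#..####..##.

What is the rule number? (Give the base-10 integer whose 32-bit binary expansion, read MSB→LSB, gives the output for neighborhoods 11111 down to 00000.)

  #####|.  b31=0 t=1,i=7
  ####.|#  b30=1 t=1,i=10
  ###.#|#  b29=1 t=1,i=3
  ###..|#  b28=1 t=2,i=0
  ##.##|#  b27=1 t=1,i=4
  ##.#.|.  b26=0 t=1,i=12
  ##..#|.  b25=0 t=0,i=12
  ##...|.  b24=0 t=3,i=10
  #.###|.  b23=0 t=1,i=1
  #.##.|#  b22=1 t=0,i=10
  #.#.#|#  b21=1 t=2,i=13
  #.#..|#  b20=1 t=1,i=13
  #..##|.  b19=0 t=2,i=2
  #..#.|#  b18=1 t=0,i=13
  #...#|#  b17=1 t=0,i=2
  #....|.  b16=0 t=3,i=2
  .####|#  b15=1 t=1,i=6
  .###.|.  b14=0 t=1,i=2
  .##.#|.  b13=0 t=2,i=4
  .##..|#  b12=1 t=0,i=11
  .#.##|#  b11=1 t=0,i=9
  .#.#.|#  b10=1 t=4,i=0
  .#..#|.  b9=0 t=0,i=15
  .#...|#  b8=1 t=0,i=1
  ..###|#  b7=1 t=3,i=6
  ..##.|.  b6=0 t=2,i=3
  ..#.#|#  b5=1 t=0,i=8
  ..#..|.  b4=0 t=0,i=0
  ...##|#  b3=1 t=2,i=9
  ...#.|#  b2=1 t=0,i=3
  ....#|#  b1=1 t=3,i=4
  .....|.  b0=0 t=3,i=3
  bits 01111000011101101001110110101110 = 2021039534

2021039534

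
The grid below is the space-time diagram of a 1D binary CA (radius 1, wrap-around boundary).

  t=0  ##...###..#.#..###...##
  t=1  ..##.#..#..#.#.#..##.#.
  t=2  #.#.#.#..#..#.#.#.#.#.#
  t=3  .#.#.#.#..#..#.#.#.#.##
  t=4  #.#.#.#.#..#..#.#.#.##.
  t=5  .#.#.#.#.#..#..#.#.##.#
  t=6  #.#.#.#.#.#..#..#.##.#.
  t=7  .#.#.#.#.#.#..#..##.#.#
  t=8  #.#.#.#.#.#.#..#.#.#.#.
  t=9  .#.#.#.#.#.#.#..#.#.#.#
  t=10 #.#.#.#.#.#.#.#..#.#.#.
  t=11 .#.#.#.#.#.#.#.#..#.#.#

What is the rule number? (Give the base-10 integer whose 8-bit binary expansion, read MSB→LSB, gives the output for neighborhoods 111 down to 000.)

57

  ### -> .   bit 7 = 0  t=0,i=0
  ##. -> .   bit 6 = 0  t=0,i=1
  #.# -> #   bit 5 = 1  t=0,i=11
  #.. -> #   bit 4 = 1  t=0,i=2
  .## -> #   bit 3 = 1  t=0,i=5
  .#. -> .   bit 2 = 0  t=0,i=10
  ..# -> .   bit 1 = 0  t=0,i=4
  ... -> #   bit 0 = 1  t=0,i=3
  bits 00111001 = 57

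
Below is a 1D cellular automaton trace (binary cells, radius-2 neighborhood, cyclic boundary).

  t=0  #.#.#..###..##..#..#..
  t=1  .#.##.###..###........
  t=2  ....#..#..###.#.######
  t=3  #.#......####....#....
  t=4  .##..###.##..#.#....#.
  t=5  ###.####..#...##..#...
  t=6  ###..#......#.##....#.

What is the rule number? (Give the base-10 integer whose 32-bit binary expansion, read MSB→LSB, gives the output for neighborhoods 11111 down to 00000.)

555414723

  ##### -> .   bit 31 = 0  t=2,i=18
  ####. -> .   bit 30 = 0  t=2,i=20
  ###.# -> #   bit 29 = 1  t=2,i=12
  ###.. -> .   bit 28 = 0  t=0,i=9
  ##.## -> .   bit 27 = 0  t=1,i=5
  ##.#. -> .   bit 26 = 0  t=2,i=13
  ##..# -> .   bit 25 = 0  t=0,i=10
  ##... -> #   bit 24 = 1  t=1,i=14
  #.### -> .   bit 23 = 0  t=1,i=6
  #.##. -> .   bit 22 = 0  t=1,i=3
  #.#.# -> .   bit 21 = 0  t=0,i=2
  #.#.. -> #   bit 20 = 1  t=0,i=4
  #..## -> #   bit 19 = 1  t=0,i=6
  #..#. -> .   bit 18 = 0  t=0,i=15
  #...# -> #   bit 17 = 1  t=5,i=12
  #.... -> .   bit 16 = 0  t=1,i=15
  .#### -> #   bit 15 = 1  t=2,i=17
  .###. -> #   bit 14 = 1  t=0,i=8
  .##.# -> #   bit 13 = 1  t=1,i=4
  .##.. -> #   bit 12 = 1  t=0,i=13
  .#.## -> .   bit 11 = 0  t=1,i=2
  .#.#. -> #   bit 10 = 1  t=0,i=1
  .#..# -> .   bit 9 = 0  t=0,i=5
  .#... -> .   bit 8 = 0  t=3,i=3
  ..### -> #   bit 7 = 1  t=0,i=7
  ..##. -> #   bit 6 = 1  t=0,i=12
  ..#.# -> .   bit 5 = 0  t=0,i=0
  ..#.. -> .   bit 4 = 0  t=0,i=16
  ...## -> .   bit 3 = 0  t=3,i=8
  ...#. -> .   bit 2 = 0  t=1,i=0
  ....# -> #   bit 1 = 1  t=1,i=21
  ..... -> #   bit 0 = 1  t=1,i=16
  bits 00100001000110101111010011000011 = 555414723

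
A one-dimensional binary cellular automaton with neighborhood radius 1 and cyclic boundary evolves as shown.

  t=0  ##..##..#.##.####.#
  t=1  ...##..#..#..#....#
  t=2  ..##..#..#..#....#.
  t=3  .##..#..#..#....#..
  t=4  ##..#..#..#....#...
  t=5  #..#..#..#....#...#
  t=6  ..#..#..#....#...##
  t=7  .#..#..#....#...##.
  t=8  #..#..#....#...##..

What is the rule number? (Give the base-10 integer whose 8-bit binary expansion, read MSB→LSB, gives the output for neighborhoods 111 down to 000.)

10

  ### -> .   bit 7 = 0  t=0,i=0
  ##. -> .   bit 6 = 0  t=0,i=1
  #.# -> .   bit 5 = 0  t=0,i=9
  #.. -> .   bit 4 = 0  t=0,i=2
  .## -> #   bit 3 = 1  t=0,i=4
  .#. -> .   bit 2 = 0  t=0,i=8
  ..# -> #   bit 1 = 1  t=0,i=3
  ... -> .   bit 0 = 0  t=1,i=1
  bits 00001010 = 10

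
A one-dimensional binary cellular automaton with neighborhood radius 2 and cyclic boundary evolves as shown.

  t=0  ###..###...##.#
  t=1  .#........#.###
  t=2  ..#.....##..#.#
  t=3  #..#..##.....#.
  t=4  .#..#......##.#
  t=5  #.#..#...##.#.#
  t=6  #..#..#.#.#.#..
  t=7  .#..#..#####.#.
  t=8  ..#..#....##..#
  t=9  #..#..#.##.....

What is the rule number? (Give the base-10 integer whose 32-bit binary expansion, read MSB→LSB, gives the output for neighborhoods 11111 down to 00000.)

1755326222

  #####|.  b31=0 t=7,i=9
  ####.|#  b30=1 t=0,i=1
  ###.#|#  b29=1 t=1,i=14
  ###..|.  b28=0 t=0,i=2
  ##.##|#  b27=1 t=0,i=13
  ##.#.|.  b26=0 t=1,i=0
  ##..#|.  b25=0 t=0,i=3
  ##...|.  b24=0 t=0,i=8
  #.###|#  b23=1 t=0,i=14
  #.##.|.  b22=0 t=5,i=14
  #.#.#|#  b21=1 t=4,i=14
  #.#..|.  b20=0 t=1,i=1
  #..##|.  b19=0 t=0,i=4
  #..#.|.  b18=0 t=2,i=1
  #...#|.  b17=0 t=0,i=9
  #....|.  b16=0 t=1,i=3
  .####|.  b15=0 t=0,i=0
  .###.|.  b14=0 t=0,i=6
  .##.#|#  b13=1 t=0,i=12
  .##..|.  b12=0 t=2,i=9
  .#.##|.  b11=0 t=1,i=11
  .#.#.|#  b10=1 t=2,i=13
  .#..#|#  b9=1 t=2,i=0
  .#...|#  b8=1 t=1,i=2
  ..###|.  b7=0 t=0,i=5
  ..##.|.  b6=0 t=0,i=11
  ..#.#|.  b5=0 t=1,i=10
  ..#..|.  b4=0 t=2,i=2
  ...##|#  b3=1 t=0,i=10
  ...#.|#  b2=1 t=1,i=9
  ....#|#  b1=1 t=1,i=8
  .....|.  b0=0 t=1,i=4
  bits 01101000101000000010011100001110 = 1755326222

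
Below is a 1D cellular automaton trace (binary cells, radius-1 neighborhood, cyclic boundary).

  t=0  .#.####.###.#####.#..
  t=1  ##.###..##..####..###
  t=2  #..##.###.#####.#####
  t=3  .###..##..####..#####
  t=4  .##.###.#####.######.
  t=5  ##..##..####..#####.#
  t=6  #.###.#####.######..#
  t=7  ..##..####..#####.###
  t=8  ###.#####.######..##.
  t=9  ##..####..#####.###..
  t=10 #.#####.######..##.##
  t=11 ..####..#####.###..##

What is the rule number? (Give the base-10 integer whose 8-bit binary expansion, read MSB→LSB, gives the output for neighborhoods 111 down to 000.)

  nb ###: next=#  (t=0,i=4, bit7=1)
  nb ##.: next=.  (t=0,i=6, bit6=0)
  nb #.#: next=.  (t=0,i=2, bit5=0)
  nb #..: next=#  (t=0,i=19, bit4=1)
  nb .##: next=#  (t=0,i=3, bit3=1)
  nb .#.: next=#  (t=0,i=1, bit2=1)
  nb ..#: next=#  (t=0,i=0, bit1=1)
  nb ...: next=#  (t=0,i=20, bit0=1)
  bits 10011111 = 159

159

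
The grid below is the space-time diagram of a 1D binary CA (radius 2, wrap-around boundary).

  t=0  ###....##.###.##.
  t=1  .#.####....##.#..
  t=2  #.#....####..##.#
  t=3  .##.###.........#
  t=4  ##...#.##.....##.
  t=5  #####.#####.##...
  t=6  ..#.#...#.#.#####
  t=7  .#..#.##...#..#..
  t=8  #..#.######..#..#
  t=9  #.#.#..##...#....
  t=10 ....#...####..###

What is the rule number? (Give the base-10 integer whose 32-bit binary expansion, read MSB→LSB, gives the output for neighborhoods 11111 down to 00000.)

  #####|#  b31=1 t=5,i=2
  ####.|.  b30=0 t=1,i=5
  ###.#|#  b29=1 t=0,i=12
  ###..|.  b28=0 t=0,i=2
  ##.##|.  b27=0 t=0,i=9
  ##.#.|#  b26=1 t=1,i=13
  ##..#|.  b25=0 t=2,i=11
  ##...|#  b24=1 t=0,i=3
  #.###|.  b23=0 t=0,i=0
  #.##.|#  b22=1 t=0,i=14
  #.#.#|.  b21=0 t=6,i=10
  #.#..|#  b20=1 t=1,i=14
  #..##|.  b19=0 t=2,i=12
  #..#.|#  b18=1 t=6,i=1
  #...#|#  b17=1 t=1,i=16
  #....|#  b16=1 t=0,i=4
  .####|.  b15=0 t=1,i=4
  .###.|#  b14=1 t=0,i=1
  .##.#|.  b13=0 t=0,i=8
  .##..|#  b12=1 t=4,i=1
  .#.##|#  b11=1 t=1,i=2
  .#.#.|.  b10=0 t=6,i=3
  .#..#|.  b9=0 t=7,i=2
  .#...|.  b8=0 t=1,i=15
  ..###|.  b7=0 t=2,i=7
  ..##.|.  b6=0 t=0,i=7
  ..#.#|.  b5=0 t=1,i=1
  ..#..|.  b4=0 t=7,i=1
  ...##|#  b3=1 t=0,i=6
  ...#.|#  b2=1 t=1,i=0
  ....#|#  b1=1 t=0,i=5
  .....|.  b0=0 t=3,i=9
  bits 10100101010101110101100000001110 = 2773964814

2773964814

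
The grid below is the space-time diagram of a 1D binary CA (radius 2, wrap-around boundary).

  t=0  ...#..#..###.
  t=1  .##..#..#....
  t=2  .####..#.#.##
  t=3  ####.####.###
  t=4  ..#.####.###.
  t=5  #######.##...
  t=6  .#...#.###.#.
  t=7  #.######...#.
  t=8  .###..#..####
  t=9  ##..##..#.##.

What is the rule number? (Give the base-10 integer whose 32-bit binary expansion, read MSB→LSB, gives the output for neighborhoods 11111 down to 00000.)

1256111463

  ##### -> .   bit 31 = 0  t=3,i=0
  ####. -> #   bit 30 = 1  t=2,i=3
  ###.# -> .   bit 29 = 0  t=3,i=3
  ###.. -> .   bit 28 = 0  t=0,i=11
  ##.## -> #   bit 27 = 1  t=2,i=0
  ##.#. -> .   bit 26 = 0  t=6,i=10
  ##..# -> #   bit 25 = 1  t=1,i=3
  ##... -> .   bit 24 = 0  t=0,i=12
  #.### -> #   bit 23 = 1  t=2,i=1
  #.##. -> #   bit 22 = 1  t=2,i=11
  #.#.# -> .   bit 21 = 0  t=2,i=9
  #.#.. -> #   bit 20 = 1  t=6,i=11
  #..## -> #   bit 19 = 1  t=0,i=8
  #..#. -> #   bit 18 = 1  t=0,i=5
  #...# -> #   bit 17 = 1  t=4,i=0
  #.... -> .   bit 16 = 0  t=0,i=0
  .#### -> #   bit 15 = 1  t=2,i=2
  .###. -> .   bit 14 = 0  t=0,i=10
  .##.# -> #   bit 13 = 1  t=2,i=12
  .##.. -> #   bit 12 = 1  t=1,i=2
  .#.## -> #   bit 11 = 1  t=2,i=10
  .#.#. -> #   bit 10 = 1  t=2,i=8
  .#..# -> .   bit 9 = 0  t=0,i=4
  .#... -> #   bit 8 = 1  t=1,i=9
  ..### -> .   bit 7 = 0  t=0,i=9
  ..##. -> #   bit 6 = 1  t=1,i=1
  ..#.# -> #   bit 5 = 1  t=2,i=7
  ..#.. -> .   bit 4 = 0  t=0,i=3
  ...## -> .   bit 3 = 0  t=1,i=0
  ...#. -> #   bit 2 = 1  t=0,i=2
  ....# -> #   bit 1 = 1  t=0,i=1
  ..... -> #   bit 0 = 1  t=1,i=11
  bits 01001010110111101011110101100111 = 1256111463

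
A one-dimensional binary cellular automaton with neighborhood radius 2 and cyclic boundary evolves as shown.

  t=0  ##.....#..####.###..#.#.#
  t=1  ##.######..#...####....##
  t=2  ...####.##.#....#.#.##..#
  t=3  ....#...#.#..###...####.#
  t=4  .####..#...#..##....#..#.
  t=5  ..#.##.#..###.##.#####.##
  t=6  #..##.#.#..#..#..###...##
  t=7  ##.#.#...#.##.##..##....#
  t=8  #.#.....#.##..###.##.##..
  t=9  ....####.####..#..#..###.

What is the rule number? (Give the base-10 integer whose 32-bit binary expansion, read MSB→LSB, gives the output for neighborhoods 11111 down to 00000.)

2529286743

  ##### -> #   bit 31 = 1  t=1,i=5
  ####. -> .   bit 30 = 0  t=0,i=12
  ###.# -> .   bit 29 = 0  t=0,i=13
  ###.. -> #   bit 28 = 1  t=0,i=1
  ##.## -> .   bit 27 = 0  t=0,i=14
  ##.#. -> #   bit 26 = 1  t=2,i=10
  ##..# -> #   bit 25 = 1  t=0,i=18
  ##... -> .   bit 24 = 0  t=0,i=2
  #.### -> #   bit 23 = 1  t=0,i=15
  #.##. -> #   bit 22 = 1  t=2,i=8
  #.#.# -> .   bit 21 = 0  t=0,i=22
  #.#.. -> .   bit 20 = 0  t=2,i=11
  #..## -> .   bit 19 = 0  t=0,i=9
  #..#. -> .   bit 18 = 0  t=0,i=19
  #...# -> .   bit 17 = 0  t=1,i=13
  #.... -> #   bit 16 = 1  t=0,i=3
  .#### -> #   bit 15 = 1  t=0,i=11
  .###. -> #   bit 14 = 1  t=0,i=0
  .##.# -> .   bit 13 = 0  t=2,i=9
  .##.. -> #   bit 12 = 1  t=2,i=21
  .#.## -> #   bit 11 = 1  t=0,i=23
  .#.#. -> .   bit 10 = 0  t=0,i=21
  .#..# -> #   bit 9 = 1  t=0,i=8
  .#... -> .   bit 8 = 0  t=1,i=12
  ..### -> .   bit 7 = 0  t=0,i=10
  ..##. -> #   bit 6 = 1  t=4,i=14
  ..#.# -> .   bit 5 = 0  t=0,i=20
  ..#.. -> #   bit 4 = 1  t=0,i=7
  ...## -> .   bit 3 = 0  t=1,i=14
  ...#. -> #   bit 2 = 1  t=0,i=6
  ....# -> #   bit 1 = 1  t=0,i=5
  ..... -> #   bit 0 = 1  t=0,i=4
  bits 10010110110000011101101001010111 = 2529286743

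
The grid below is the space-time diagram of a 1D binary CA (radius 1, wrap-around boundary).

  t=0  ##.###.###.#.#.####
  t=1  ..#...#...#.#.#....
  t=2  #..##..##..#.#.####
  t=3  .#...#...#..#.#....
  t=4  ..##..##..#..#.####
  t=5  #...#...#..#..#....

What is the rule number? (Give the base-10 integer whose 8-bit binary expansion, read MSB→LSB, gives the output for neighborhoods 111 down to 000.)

49

  nb ###: next=.  (t=0,i=0, bit7=0)
  nb ##.: next=.  (t=0,i=1, bit6=0)
  nb #.#: next=#  (t=0,i=2, bit5=1)
  nb #..: next=#  (t=1,i=3, bit4=1)
  nb .##: next=.  (t=0,i=3, bit3=0)
  nb .#.: next=.  (t=0,i=11, bit2=0)
  nb ..#: next=.  (t=1,i=1, bit1=0)
  nb ...: next=#  (t=1,i=0, bit0=1)
  bits 00110001 = 49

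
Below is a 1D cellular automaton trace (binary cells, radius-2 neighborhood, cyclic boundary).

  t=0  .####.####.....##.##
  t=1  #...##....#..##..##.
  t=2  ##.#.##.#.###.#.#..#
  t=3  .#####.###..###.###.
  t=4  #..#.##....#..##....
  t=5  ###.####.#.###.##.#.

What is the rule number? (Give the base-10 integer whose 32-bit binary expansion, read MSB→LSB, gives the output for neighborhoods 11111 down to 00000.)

2910591770

  #####|#  b31=1 t=3,i=3
  ####.|.  b30=0 t=0,i=3
  ###.#|#  b29=1 t=0,i=4
  ###..|.  b28=0 t=0,i=9
  ##.##|#  b27=1 t=0,i=0
  ##.#.|#  b26=1 t=1,i=19
  ##..#|.  b25=0 t=1,i=15
  ##...|#  b24=1 t=0,i=10
  #.###|.  b23=0 t=0,i=1
  #.##.|#  b22=1 t=0,i=18
  #.#.#|#  b21=1 t=2,i=3
  #.#..|#  b20=1 t=1,i=0
  #..##|#  b19=1 t=1,i=12
  #..#.|#  b18=1 t=4,i=2
  #...#|.  b17=0 t=1,i=2
  #....|.  b16=0 t=0,i=11
  .####|.  b15=0 t=0,i=2
  .###.|.  b14=0 t=2,i=0
  .##.#|.  b13=0 t=0,i=16
  .##..|#  b12=1 t=1,i=5
  .#.##|#  b11=1 t=2,i=4
  .#.#.|.  b10=0 t=2,i=15
  .#..#|#  b9=1 t=1,i=11
  .#...|#  b8=1 t=1,i=1
  ..###|.  b7=0 t=2,i=19
  ..##.|.  b6=0 t=0,i=15
  ..#.#|.  b5=0 t=4,i=3
  ..#..|#  b4=1 t=1,i=10
  ...##|#  b3=1 t=0,i=14
  ...#.|.  b2=0 t=1,i=9
  ....#|#  b1=1 t=0,i=13
  .....|.  b0=0 t=0,i=12
  bits 10101101011111000001101100011010 = 2910591770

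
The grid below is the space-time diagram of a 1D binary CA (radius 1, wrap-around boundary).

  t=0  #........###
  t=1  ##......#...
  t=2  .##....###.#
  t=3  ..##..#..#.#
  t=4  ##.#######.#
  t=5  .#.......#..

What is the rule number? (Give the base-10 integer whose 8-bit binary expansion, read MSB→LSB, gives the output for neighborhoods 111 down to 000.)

  [7] ### => .  t=0,i=10
  [6] ##. => #  t=0,i=0
  [5] #.# => .  t=2,i=0
  [4] #.. => #  t=0,i=1
  [3] .## => .  t=0,i=9
  [2] .#. => #  t=1,i=8
  [1] ..# => #  t=0,i=8
  [0] ... => .  t=0,i=2
  bits 01010110 = 86

86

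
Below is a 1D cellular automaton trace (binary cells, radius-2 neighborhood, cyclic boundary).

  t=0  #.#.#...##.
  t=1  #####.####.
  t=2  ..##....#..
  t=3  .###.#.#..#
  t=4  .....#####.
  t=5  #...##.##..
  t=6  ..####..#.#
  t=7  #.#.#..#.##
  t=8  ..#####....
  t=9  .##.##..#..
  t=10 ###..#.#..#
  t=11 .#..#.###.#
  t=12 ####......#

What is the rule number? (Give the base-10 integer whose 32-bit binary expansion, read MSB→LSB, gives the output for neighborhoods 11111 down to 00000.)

  #####|#  b31=1 t=1,i=2
  ####.|#  b30=1 t=1,i=3
  ###.#|.  b29=0 t=1,i=4
  ###..|.  b28=0 t=4,i=9
  ##.##|.  b27=0 t=1,i=5
  ##.#.|.  b26=0 t=0,i=10
  ##..#|.  b25=0 t=5,i=9
  ##...|.  b24=0 t=2,i=4
  #.###|.  b23=0 t=1,i=0
  #.##.|.  b22=0 t=5,i=7
  #.#.#|#  b21=1 t=0,i=0
  #.#..|#  b20=1 t=0,i=4
  #..##|.  b19=0 t=6,i=1
  #..#.|#  b18=1 t=3,i=9
  #...#|#  b17=1 t=0,i=6
  #....|#  b16=1 t=2,i=5
  .####|.  b15=0 t=1,i=1
  .###.|.  b14=0 t=3,i=2
  .##.#|#  b13=1 t=0,i=9
  .##..|#  b12=1 t=2,i=3
  .#.##|.  b11=0 t=3,i=0
  .#.#.|#  b10=1 t=0,i=1
  .#..#|#  b9=1 t=3,i=8
  .#...|.  b8=0 t=0,i=5
  ..###|#  b7=1 t=4,i=5
  ..##.|#  b6=1 t=0,i=8
  ..#.#|.  b5=0 t=3,i=10
  ..#..|.  b4=0 t=2,i=8
  ...##|#  b3=1 t=0,i=7
  ...#.|#  b2=1 t=2,i=7
  ....#|.  b1=0 t=2,i=0
  .....|.  b0=0 t=4,i=1
  bits 11000000001101110011011011001100 = 3224843980

3224843980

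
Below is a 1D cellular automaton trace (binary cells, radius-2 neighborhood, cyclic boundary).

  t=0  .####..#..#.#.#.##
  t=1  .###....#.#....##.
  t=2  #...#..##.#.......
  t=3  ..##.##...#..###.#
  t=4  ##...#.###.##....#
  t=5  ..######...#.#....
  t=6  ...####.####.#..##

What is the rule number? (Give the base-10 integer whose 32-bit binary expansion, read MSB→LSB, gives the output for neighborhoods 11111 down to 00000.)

3252324901

  [31] ##### => #  t=5,i=4
  [30] ####. => #  t=0,i=3
  [29] ###.# => .  t=3,i=15
  [28] ###.. => .  t=0,i=4
  [27] ##.## => .  t=0,i=0
  [26] ##.#. => .  t=2,i=9
  [25] ##..# => .  t=0,i=5
  [24] ##... => #  t=1,i=4
  [23] #.### => #  t=0,i=1
  [22] #.##. => #  t=0,i=16
  [21] #.#.# => .  t=0,i=12
  [20] #.#.. => #  t=1,i=10
  [19] #..## => #  t=1,i=0
  [18] #..#. => .  t=0,i=6
  [17] #...# => #  t=2,i=2
  [16] #.... => .  t=1,i=5
  [15] .#### => #  t=0,i=2
  [14] .###. => .  t=1,i=2
  [13] .##.# => .  t=0,i=17
  [12] .##.. => .  t=1,i=16
  [11] .#.## => #  t=0,i=15
  [10] .#.#. => .  t=0,i=11
  [9] .#..# => #  t=0,i=8
  [8] .#... => .  t=1,i=11
  [7] ..### => .  t=1,i=1
  [6] ..##. => .  t=1,i=15
  [5] ..#.# => #  t=0,i=10
  [4] ..#.. => .  t=0,i=7
  [3] ...## => .  t=1,i=14
  [2] ...#. => #  t=1,i=7
  [1] ....# => .  t=1,i=6
  [0] ..... => #  t=2,i=13
  bits 11000001110110101000101000100101 = 3252324901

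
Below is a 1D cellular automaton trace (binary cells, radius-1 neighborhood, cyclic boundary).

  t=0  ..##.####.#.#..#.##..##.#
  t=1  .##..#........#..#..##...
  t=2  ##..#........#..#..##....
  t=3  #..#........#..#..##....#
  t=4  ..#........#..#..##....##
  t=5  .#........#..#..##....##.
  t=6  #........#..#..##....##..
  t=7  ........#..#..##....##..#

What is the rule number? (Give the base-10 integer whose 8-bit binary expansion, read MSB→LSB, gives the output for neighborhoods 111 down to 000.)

  ###|.  b7=0 t=0,i=6
  ##.|.  b6=0 t=0,i=3
  #.#|.  b5=0 t=0,i=4
  #..|.  b4=0 t=0,i=0
  .##|#  b3=1 t=0,i=2
  .#.|.  b2=0 t=0,i=10
  ..#|#  b1=1 t=0,i=1
  ...|.  b0=0 t=1,i=7
  bits 00001010 = 10

10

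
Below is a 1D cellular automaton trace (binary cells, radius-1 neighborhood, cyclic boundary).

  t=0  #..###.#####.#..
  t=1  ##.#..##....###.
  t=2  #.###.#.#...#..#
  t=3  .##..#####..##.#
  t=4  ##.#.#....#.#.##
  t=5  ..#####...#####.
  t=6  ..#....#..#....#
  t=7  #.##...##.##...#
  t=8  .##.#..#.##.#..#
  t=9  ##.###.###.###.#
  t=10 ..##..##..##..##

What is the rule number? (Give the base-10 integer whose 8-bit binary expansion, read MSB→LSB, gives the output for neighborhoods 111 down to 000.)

60

  [7] ### => .  t=0,i=4
  [6] ##. => .  t=0,i=5
  [5] #.# => #  t=0,i=6
  [4] #.. => #  t=0,i=1
  [3] .## => #  t=0,i=3
  [2] .#. => #  t=0,i=0
  [1] ..# => .  t=0,i=2
  [0] ... => .  t=1,i=9
  bits 00111100 = 60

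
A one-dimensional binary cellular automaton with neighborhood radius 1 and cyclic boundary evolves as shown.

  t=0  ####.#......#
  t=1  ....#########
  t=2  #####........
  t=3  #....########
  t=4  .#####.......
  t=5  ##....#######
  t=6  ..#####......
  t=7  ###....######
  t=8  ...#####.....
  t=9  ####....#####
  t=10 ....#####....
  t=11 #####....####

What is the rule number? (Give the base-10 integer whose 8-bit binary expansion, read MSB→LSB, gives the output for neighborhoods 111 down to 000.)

63

  nb ###: next=.  (t=0,i=0, bit7=0)
  nb ##.: next=.  (t=0,i=3, bit6=0)
  nb #.#: next=#  (t=0,i=4, bit5=1)
  nb #..: next=#  (t=0,i=6, bit4=1)
  nb .##: next=#  (t=0,i=12, bit3=1)
  nb .#.: next=#  (t=0,i=5, bit2=1)
  nb ..#: next=#  (t=0,i=11, bit1=1)
  nb ...: next=#  (t=0,i=7, bit0=1)
  bits 00111111 = 63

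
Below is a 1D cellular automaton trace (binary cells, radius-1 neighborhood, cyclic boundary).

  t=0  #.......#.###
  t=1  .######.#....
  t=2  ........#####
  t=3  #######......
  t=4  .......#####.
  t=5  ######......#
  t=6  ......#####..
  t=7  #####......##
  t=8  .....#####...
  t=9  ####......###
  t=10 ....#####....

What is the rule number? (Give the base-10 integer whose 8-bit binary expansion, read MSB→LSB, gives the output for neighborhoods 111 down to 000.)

21

  ### -> .   bit 7 = 0  t=0,i=11
  ##. -> .   bit 6 = 0  t=0,i=0
  #.# -> .   bit 5 = 0  t=0,i=9
  #.. -> #   bit 4 = 1  t=0,i=1
  .## -> .   bit 3 = 0  t=0,i=10
  .#. -> #   bit 2 = 1  t=0,i=8
  ..# -> .   bit 1 = 0  t=0,i=7
  ... -> #   bit 0 = 1  t=0,i=2
  bits 00010101 = 21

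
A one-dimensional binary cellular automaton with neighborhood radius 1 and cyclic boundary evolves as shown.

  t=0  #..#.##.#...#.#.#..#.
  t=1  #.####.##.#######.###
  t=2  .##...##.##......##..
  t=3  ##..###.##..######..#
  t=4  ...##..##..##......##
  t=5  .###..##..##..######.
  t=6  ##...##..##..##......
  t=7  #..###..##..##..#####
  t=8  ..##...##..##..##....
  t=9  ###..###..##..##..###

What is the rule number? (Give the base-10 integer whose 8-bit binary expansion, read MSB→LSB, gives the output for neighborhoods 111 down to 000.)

  [7] ### => .  t=1,i=3
  [6] ##. => .  t=0,i=6
  [5] #.# => #  t=0,i=4
  [4] #.. => .  t=0,i=1
  [3] .## => #  t=0,i=5
  [2] .#. => #  t=0,i=0
  [1] ..# => #  t=0,i=2
  [0] ... => #  t=0,i=10
  bits 00101111 = 47

47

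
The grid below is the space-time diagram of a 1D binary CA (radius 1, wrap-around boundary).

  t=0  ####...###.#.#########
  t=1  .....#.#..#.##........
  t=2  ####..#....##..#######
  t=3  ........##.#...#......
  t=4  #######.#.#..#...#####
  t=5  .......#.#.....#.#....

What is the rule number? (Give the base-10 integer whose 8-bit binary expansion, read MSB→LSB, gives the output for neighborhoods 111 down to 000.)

  ### -> .   bit 7 = 0  t=0,i=0
  ##. -> .   bit 6 = 0  t=0,i=3
  #.# -> #   bit 5 = 1  t=0,i=10
  #.. -> .   bit 4 = 0  t=0,i=4
  .## -> #   bit 3 = 1  t=0,i=7
  .#. -> .   bit 2 = 0  t=0,i=11
  ..# -> .   bit 1 = 0  t=0,i=6
  ... -> #   bit 0 = 1  t=0,i=5
  bits 00101001 = 41

41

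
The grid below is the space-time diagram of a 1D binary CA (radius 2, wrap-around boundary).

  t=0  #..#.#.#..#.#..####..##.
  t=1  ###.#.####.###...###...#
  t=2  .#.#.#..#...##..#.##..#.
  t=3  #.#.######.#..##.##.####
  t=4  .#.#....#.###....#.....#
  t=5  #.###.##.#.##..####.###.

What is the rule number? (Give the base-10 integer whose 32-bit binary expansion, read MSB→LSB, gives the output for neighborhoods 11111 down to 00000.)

  [31] ##### => .  t=3,i=6
  [30] ####. => #  t=0,i=17
  [29] ###.# => .  t=1,i=2
  [28] ###.. => #  t=0,i=18
  [27] ##.## => .  t=1,i=10
  [26] ##.#. => #  t=0,i=23
  [25] ##..# => #  t=0,i=19
  [24] ##... => .  t=1,i=14
  [23] #.### => .  t=1,i=6
  [22] #.##. => #  t=2,i=18
  [21] #.#.# => .  t=0,i=5
  [20] #.#.. => #  t=0,i=0
  [19] #..## => .  t=0,i=14
  [18] #..#. => #  t=0,i=2
  [17] #...# => .  t=1,i=15
  [16] #.... => .  t=4,i=5
  [15] .#### => .  t=0,i=16
  [14] .###. => #  t=1,i=12
  [13] .##.# => .  t=0,i=22
  [12] .##.. => .  t=2,i=13
  [11] .#.## => #  t=1,i=5
  [10] .#.#. => #  t=0,i=4
  [9] .#..# => #  t=0,i=1
  [8] .#... => #  t=2,i=9
  [7] ..### => .  t=0,i=15
  [6] ..##. => .  t=0,i=21
  [5] ..#.# => .  t=0,i=3
  [4] ..#.. => #  t=2,i=8
  [3] ...## => #  t=1,i=16
  [2] ...#. => #  t=4,i=7
  [1] ....# => #  t=4,i=6
  [0] ..... => #  t=4,i=20
  bits 01010110010101000100111100011111 = 1448365855

1448365855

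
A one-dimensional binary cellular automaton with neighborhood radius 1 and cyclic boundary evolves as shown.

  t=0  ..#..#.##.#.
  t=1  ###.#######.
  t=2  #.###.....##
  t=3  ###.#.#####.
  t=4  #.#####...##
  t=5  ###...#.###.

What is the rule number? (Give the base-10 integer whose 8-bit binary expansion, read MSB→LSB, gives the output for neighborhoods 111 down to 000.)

  [7] ### => .  t=1,i=1
  [6] ##. => #  t=0,i=8
  [5] #.# => #  t=0,i=6
  [4] #.. => .  t=0,i=3
  [3] .## => #  t=0,i=7
  [2] .#. => #  t=0,i=2
  [1] ..# => #  t=0,i=1
  [0] ... => #  t=0,i=0
  bits 01101111 = 111

111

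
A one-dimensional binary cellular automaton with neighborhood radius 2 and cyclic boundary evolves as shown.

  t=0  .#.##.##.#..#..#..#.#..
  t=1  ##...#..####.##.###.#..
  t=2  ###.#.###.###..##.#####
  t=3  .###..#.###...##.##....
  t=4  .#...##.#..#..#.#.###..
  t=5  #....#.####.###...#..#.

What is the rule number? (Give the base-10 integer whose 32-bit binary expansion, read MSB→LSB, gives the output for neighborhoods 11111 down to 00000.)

1839010532

  #####|.  b31=0 t=2,i=0
  ####.|#  b30=1 t=1,i=10
  ###.#|#  b29=1 t=1,i=11
  ###..|.  b28=0 t=2,i=12
  ##.##|#  b27=1 t=0,i=5
  ##.#.|#  b26=1 t=0,i=8
  ##..#|.  b25=0 t=2,i=13
  ##...|#  b24=1 t=1,i=2
  #.###|#  b23=1 t=1,i=16
  #.##.|.  b22=0 t=0,i=3
  #.#.#|.  b21=0 t=2,i=4
  #.#..|#  b20=1 t=0,i=9
  #..##|#  b19=1 t=1,i=7
  #..#.|#  b18=1 t=0,i=11
  #...#|.  b17=0 t=0,i=22
  #....|#  b16=1 t=3,i=20
  .####|.  b15=0 t=1,i=9
  .###.|.  b14=0 t=1,i=17
  .##.#|.  b13=0 t=0,i=4
  .##..|#  b12=1 t=1,i=1
  .#.##|.  b11=0 t=0,i=2
  .#.#.|.  b10=0 t=0,i=19
  .#..#|#  b9=1 t=0,i=10
  .#...|.  b8=0 t=0,i=21
  ..###|#  b7=1 t=1,i=8
  ..##.|#  b6=1 t=1,i=0
  ..#.#|#  b5=1 t=0,i=1
  ..#..|.  b4=0 t=0,i=12
  ...##|.  b3=0 t=3,i=0
  ...#.|#  b2=1 t=0,i=0
  ....#|.  b1=0 t=3,i=22
  .....|.  b0=0 t=3,i=21
  bits 01101101100111010001001011100100 = 1839010532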